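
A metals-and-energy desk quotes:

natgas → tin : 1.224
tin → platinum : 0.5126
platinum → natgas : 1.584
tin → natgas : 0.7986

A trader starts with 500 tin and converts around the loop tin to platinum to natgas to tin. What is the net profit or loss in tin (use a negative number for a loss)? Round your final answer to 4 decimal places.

-3.0815

500 tin × 0.5126 = 256.3 platinum
256.3 platinum × 1.584 = 405.9792 natgas
405.9792 natgas × 1.224 = 496.9185408 tin
Net change: 496.9185408 − 500 = -3.0814592 tin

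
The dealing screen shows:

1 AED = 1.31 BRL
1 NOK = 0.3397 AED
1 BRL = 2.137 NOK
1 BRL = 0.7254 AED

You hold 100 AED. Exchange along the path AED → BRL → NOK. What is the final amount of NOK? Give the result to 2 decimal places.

100 AED × 1.31 = 131 BRL
131 BRL × 2.137 = 279.947 NOK

279.95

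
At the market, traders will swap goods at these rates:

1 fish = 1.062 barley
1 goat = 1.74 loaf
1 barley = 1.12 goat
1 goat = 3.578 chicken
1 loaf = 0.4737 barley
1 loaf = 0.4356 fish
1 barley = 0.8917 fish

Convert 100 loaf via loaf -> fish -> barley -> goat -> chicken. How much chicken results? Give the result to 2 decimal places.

185.38

100 loaf × 0.4356 = 43.56 fish
43.56 fish × 1.062 = 46.26072 barley
46.26072 barley × 1.12 = 51.8120064 goat
51.8120064 goat × 3.578 = 185.3833588992 chicken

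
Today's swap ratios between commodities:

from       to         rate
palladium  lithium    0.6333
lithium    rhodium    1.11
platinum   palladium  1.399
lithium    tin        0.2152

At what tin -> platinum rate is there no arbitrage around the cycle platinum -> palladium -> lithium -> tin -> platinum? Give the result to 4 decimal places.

5.2448

Known legs of the cycle: 1.399 × 0.6333 × 0.2152 = 0.19066433784
For no arbitrage the full-cycle product must be 1, so the missing rate is 1 / 0.19066433784 ≈ 5.244819.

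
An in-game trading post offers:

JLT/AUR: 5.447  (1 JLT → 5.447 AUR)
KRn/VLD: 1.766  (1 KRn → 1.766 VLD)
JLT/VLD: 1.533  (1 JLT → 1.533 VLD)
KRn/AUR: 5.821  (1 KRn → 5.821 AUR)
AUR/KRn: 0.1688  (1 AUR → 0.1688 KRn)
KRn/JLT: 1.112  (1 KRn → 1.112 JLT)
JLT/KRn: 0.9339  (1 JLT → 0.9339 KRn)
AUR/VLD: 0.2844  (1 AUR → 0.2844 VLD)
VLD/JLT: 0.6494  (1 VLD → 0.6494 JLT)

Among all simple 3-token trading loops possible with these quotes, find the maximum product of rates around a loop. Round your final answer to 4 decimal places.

1.0710

VLD→JLT→KRn→VLD: 0.6494 × 0.9339 × 1.766 = 1.07103
AUR→KRn→JLT→AUR: 0.1688 × 1.112 × 5.447 = 1.02243
AUR→VLD→JLT→AUR: 0.2844 × 0.6494 × 5.447 = 1.00600
Maximum is VLD→JLT→KRn→VLD at 1.0710; arbitrage exists.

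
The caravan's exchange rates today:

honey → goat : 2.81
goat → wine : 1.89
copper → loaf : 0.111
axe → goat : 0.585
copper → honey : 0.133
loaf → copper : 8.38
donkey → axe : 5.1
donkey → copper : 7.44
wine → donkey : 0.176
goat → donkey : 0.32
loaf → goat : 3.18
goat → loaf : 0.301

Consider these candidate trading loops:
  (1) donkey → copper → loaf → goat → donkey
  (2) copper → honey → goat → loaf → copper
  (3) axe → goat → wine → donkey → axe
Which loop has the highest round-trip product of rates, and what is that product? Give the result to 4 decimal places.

(1) 7.44 × 0.111 × 3.18 × 0.32 = 0.84037
(2) 0.133 × 2.81 × 0.301 × 8.38 = 0.94269
(3) 0.585 × 1.89 × 0.176 × 5.1 = 0.99243
Highest is cycle (3) at 0.9924 (≤1, no arbitrage).

0.9924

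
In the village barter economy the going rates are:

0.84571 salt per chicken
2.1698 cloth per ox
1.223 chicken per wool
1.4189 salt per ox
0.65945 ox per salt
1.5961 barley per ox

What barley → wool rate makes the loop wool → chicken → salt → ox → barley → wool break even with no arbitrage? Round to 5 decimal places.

0.91857

Known legs of the cycle: 1.223 × 0.84571 × 0.65945 × 1.5961 = 1.08865405135882285
For no arbitrage the full-cycle product must be 1, so the missing rate is 1 / 1.08865405135882285 ≈ 0.9185655.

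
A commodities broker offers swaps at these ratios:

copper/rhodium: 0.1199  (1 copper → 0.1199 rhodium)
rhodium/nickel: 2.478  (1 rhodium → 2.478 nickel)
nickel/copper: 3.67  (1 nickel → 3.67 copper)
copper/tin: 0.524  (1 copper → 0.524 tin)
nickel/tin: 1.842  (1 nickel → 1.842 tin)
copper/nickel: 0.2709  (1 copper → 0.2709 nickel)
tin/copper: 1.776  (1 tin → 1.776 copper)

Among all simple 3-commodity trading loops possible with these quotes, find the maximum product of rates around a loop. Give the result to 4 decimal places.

1.0904

copper→rhodium→nickel→copper: 0.1199 × 2.478 × 3.67 = 1.09040
tin→copper→nickel→tin: 1.776 × 0.2709 × 1.842 = 0.88622
Maximum is copper→rhodium→nickel→copper at 1.0904; arbitrage exists.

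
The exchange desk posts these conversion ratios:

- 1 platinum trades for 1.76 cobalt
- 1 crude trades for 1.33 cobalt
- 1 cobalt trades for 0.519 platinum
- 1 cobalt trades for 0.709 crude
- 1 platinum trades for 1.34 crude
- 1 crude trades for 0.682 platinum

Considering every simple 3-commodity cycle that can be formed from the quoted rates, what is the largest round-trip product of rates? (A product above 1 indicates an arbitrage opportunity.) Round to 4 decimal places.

crude→cobalt→platinum→crude: 1.33 × 0.519 × 1.34 = 0.92496
crude→platinum→cobalt→crude: 0.682 × 1.76 × 0.709 = 0.85103
Maximum is crude→cobalt→platinum→crude at 0.9250; no arbitrage — every cycle loses value.

0.9250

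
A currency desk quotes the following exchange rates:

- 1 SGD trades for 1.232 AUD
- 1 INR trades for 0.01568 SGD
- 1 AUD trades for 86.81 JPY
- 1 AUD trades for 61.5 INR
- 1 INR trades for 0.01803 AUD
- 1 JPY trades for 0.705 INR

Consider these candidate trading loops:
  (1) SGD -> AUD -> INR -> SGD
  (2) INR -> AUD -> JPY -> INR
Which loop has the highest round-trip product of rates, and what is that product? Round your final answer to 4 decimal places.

1.1880

(1) 1.232 × 61.5 × 0.01568 = 1.18804
(2) 0.01803 × 86.81 × 0.705 = 1.10345
Highest is cycle (1) at 1.1880 (>1, arbitrage).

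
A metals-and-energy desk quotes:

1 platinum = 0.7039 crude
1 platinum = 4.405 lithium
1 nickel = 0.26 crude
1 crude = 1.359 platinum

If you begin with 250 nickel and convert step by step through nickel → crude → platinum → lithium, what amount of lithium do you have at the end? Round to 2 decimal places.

250 nickel × 0.26 = 65 crude
65 crude × 1.359 = 88.335 platinum
88.335 platinum × 4.405 = 389.115675 lithium

389.12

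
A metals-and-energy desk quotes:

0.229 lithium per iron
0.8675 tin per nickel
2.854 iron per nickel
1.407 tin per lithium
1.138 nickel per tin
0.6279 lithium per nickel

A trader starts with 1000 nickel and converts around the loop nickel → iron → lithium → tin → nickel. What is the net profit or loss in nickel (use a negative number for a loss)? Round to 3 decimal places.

46.468

1000 nickel × 2.854 = 2854 iron
2854 iron × 0.229 = 653.566 lithium
653.566 lithium × 1.407 = 919.567362 tin
919.567362 tin × 1.138 = 1046.467657956 nickel
Net change: 1046.467657956 − 1000 = 46.467657956 nickel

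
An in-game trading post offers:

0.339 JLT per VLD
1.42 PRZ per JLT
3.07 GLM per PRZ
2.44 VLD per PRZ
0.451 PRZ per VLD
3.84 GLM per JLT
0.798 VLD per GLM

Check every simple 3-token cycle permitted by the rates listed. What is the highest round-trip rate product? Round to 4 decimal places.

JLT→PRZ→VLD→JLT: 1.42 × 2.44 × 0.339 = 1.17457
GLM→VLD→PRZ→GLM: 0.798 × 0.451 × 3.07 = 1.10489
JLT→GLM→VLD→JLT: 3.84 × 0.798 × 0.339 = 1.03880
Maximum is JLT→PRZ→VLD→JLT at 1.1746; arbitrage exists.

1.1746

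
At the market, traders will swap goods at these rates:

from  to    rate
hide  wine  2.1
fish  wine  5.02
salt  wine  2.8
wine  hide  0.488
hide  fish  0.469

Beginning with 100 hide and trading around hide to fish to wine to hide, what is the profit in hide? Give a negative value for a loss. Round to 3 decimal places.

100 hide × 0.469 = 46.9 fish
46.9 fish × 5.02 = 235.438 wine
235.438 wine × 0.488 = 114.893744 hide
Net change: 114.893744 − 100 = 14.893744 hide

14.894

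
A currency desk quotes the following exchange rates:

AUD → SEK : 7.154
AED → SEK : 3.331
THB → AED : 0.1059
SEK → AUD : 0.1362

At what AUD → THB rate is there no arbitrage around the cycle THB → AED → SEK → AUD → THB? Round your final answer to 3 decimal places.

20.814

Known legs of the cycle: 0.1059 × 3.331 × 0.1362 = 0.04804494498
For no arbitrage the full-cycle product must be 1, so the missing rate is 1 / 0.04804494498 ≈ 20.81384.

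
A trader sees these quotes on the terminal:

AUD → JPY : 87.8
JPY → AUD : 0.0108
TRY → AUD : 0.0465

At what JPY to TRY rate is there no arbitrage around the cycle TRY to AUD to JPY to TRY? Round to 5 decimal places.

0.24494

Known legs of the cycle: 0.0465 × 87.8 = 4.0827
For no arbitrage the full-cycle product must be 1, so the missing rate is 1 / 4.0827 ≈ 0.2449359.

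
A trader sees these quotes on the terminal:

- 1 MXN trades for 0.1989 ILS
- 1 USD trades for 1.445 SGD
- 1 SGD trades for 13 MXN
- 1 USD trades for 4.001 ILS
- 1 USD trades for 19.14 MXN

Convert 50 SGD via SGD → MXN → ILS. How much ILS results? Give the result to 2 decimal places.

50 SGD × 13 = 650 MXN
650 MXN × 0.1989 = 129.285 ILS

129.29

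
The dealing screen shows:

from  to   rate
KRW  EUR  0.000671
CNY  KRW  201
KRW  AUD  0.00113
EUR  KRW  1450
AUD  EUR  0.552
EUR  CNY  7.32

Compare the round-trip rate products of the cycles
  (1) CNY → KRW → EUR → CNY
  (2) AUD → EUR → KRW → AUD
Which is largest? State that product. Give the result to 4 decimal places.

0.9873

(1) 201 × 0.000671 × 7.32 = 0.98726
(2) 0.552 × 1450 × 0.00113 = 0.90445
Highest is cycle (1) at 0.9873 (≤1, no arbitrage).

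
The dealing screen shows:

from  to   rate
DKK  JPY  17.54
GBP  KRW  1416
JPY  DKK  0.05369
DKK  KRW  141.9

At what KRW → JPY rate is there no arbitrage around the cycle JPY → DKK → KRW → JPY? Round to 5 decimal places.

0.13126

Known legs of the cycle: 0.05369 × 141.9 = 7.618611
For no arbitrage the full-cycle product must be 1, so the missing rate is 1 / 7.618611 ≈ 0.1312575.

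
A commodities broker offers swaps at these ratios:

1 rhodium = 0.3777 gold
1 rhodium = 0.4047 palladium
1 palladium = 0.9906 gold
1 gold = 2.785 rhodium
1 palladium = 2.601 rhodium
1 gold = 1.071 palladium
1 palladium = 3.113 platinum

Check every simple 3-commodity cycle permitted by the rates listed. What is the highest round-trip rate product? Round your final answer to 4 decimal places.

gold→rhodium→palladium→gold: 2.785 × 0.4047 × 0.9906 = 1.11649
gold→palladium→rhodium→gold: 1.071 × 2.601 × 0.3777 = 1.05215
Maximum is gold→rhodium→palladium→gold at 1.1165; arbitrage exists.

1.1165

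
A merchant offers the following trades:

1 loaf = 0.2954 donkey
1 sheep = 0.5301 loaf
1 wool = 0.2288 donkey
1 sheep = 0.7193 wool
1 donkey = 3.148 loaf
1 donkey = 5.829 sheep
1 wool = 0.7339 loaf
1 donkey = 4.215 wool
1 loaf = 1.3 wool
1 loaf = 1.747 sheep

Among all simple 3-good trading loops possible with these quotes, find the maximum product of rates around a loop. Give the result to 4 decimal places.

0.9593

sheep→wool→donkey→sheep: 0.7193 × 0.2288 × 5.829 = 0.95931
loaf→wool→donkey→loaf: 1.3 × 0.2288 × 3.148 = 0.93634
loaf→sheep→wool→loaf: 1.747 × 0.7193 × 0.7339 = 0.92223
loaf→donkey→wool→loaf: 0.2954 × 4.215 × 0.7339 = 0.91379
loaf→donkey→sheep→loaf: 0.2954 × 5.829 × 0.5301 = 0.91277
Maximum is sheep→wool→donkey→sheep at 0.9593; no arbitrage — every cycle loses value.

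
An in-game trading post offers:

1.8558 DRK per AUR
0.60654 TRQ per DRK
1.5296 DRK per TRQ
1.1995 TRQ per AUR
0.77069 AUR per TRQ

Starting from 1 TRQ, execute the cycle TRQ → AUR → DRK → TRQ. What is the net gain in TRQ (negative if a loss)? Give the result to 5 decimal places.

-0.13250

1 TRQ × 0.77069 = 0.77069 AUR
0.77069 AUR × 1.8558 = 1.430246502 DRK
1.430246502 DRK × 0.60654 = 0.86750171332308 TRQ
Net change: 0.86750171332308 − 1 = -0.13249828667692 TRQ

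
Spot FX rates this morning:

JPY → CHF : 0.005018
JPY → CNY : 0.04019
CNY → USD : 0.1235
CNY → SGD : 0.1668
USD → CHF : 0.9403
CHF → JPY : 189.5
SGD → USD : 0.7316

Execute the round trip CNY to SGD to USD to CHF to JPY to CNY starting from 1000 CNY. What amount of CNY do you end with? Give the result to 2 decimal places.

873.90

1000 CNY × 0.1668 = 166.8 SGD
166.8 SGD × 0.7316 = 122.03088 USD
122.03088 USD × 0.9403 = 114.745636464 CHF
114.745636464 CHF × 189.5 = 21744.298109928 JPY
21744.298109928 JPY × 0.04019 = 873.90334103800632 CNY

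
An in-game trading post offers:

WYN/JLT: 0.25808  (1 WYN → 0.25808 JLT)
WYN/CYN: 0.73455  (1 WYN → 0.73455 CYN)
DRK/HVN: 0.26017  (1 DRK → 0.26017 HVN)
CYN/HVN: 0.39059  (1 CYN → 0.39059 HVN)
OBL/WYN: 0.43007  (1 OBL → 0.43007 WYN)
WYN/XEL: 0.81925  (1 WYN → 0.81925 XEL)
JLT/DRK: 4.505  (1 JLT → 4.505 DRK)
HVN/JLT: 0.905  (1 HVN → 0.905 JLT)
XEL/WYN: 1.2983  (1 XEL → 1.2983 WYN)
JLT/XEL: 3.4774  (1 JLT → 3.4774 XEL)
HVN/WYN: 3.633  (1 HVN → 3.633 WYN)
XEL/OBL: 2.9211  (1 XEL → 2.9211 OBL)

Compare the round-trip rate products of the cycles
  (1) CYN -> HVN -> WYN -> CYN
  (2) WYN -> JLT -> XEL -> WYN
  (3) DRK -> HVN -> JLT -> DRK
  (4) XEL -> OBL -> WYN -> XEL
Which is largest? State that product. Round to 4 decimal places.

(1) 0.39059 × 3.633 × 0.73455 = 1.04234
(2) 0.25808 × 3.4774 × 1.2983 = 1.16516
(3) 0.26017 × 0.905 × 4.505 = 1.06072
(4) 2.9211 × 0.43007 × 0.81925 = 1.02921
Highest is cycle (2) at 1.1652 (>1, arbitrage).

1.1652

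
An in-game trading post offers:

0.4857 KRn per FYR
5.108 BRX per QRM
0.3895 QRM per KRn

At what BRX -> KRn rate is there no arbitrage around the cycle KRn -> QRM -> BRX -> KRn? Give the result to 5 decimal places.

Known legs of the cycle: 0.3895 × 5.108 = 1.989566
For no arbitrage the full-cycle product must be 1, so the missing rate is 1 / 1.989566 ≈ 0.5026222.

0.50262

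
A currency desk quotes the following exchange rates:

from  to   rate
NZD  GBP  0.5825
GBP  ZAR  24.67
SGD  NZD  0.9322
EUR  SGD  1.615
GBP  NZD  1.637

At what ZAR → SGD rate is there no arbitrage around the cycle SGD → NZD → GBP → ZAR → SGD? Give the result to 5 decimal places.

Known legs of the cycle: 0.9322 × 0.5825 × 24.67 = 13.395970355
For no arbitrage the full-cycle product must be 1, so the missing rate is 1 / 13.395970355 ≈ 0.0746493.

0.07465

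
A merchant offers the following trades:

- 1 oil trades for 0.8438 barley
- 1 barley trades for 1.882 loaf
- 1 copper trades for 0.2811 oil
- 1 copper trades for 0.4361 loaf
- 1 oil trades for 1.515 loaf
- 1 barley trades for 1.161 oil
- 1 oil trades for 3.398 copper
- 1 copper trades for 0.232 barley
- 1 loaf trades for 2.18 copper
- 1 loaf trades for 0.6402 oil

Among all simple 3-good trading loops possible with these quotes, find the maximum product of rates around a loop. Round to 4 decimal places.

1.0167

oil→barley→loaf→oil: 0.8438 × 1.882 × 0.6402 = 1.01666
barley→loaf→copper→barley: 1.882 × 2.18 × 0.232 = 0.95184
oil→copper→loaf→oil: 3.398 × 0.4361 × 0.6402 = 0.94869
oil→loaf→copper→oil: 1.515 × 2.18 × 0.2811 = 0.92839
oil→copper→barley→oil: 3.398 × 0.232 × 1.161 = 0.91526
Maximum is oil→barley→loaf→oil at 1.0167; arbitrage exists.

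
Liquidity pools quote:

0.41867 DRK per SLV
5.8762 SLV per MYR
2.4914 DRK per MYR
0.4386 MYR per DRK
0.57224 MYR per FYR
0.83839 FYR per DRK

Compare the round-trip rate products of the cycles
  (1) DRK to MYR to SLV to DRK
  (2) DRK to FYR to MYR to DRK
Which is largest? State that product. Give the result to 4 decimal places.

1.1953

(1) 0.4386 × 5.8762 × 0.41867 = 1.07904
(2) 0.83839 × 0.57224 × 2.4914 = 1.19527
Highest is cycle (2) at 1.1953 (>1, arbitrage).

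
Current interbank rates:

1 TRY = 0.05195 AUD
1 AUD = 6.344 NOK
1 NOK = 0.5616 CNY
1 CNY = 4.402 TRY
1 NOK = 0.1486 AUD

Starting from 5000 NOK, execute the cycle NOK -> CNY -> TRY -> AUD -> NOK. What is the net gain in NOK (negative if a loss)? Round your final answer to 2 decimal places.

-926.24

5000 NOK × 0.5616 = 2808 CNY
2808 CNY × 4.402 = 12360.816 TRY
12360.816 TRY × 0.05195 = 642.1443912 AUD
642.1443912 AUD × 6.344 = 4073.7640177728 NOK
Net change: 4073.7640177728 − 5000 = -926.2359822272 NOK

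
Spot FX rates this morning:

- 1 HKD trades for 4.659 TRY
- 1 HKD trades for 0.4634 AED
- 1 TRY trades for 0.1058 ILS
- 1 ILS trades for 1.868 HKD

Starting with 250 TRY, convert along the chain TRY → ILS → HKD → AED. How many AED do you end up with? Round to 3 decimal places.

250 TRY × 0.1058 = 26.45 ILS
26.45 ILS × 1.868 = 49.4086 HKD
49.4086 HKD × 0.4634 = 22.89594524 AED

22.896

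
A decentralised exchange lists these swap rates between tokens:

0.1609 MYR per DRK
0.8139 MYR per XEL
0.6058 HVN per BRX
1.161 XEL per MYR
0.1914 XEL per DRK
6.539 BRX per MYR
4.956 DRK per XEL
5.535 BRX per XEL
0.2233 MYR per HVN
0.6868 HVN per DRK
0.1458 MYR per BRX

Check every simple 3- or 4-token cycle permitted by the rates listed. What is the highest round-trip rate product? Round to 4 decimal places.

0.9369

BRX→MYR→XEL→BRX: 0.1458 × 1.161 × 5.535 = 0.93693
DRK→MYR→XEL→DRK: 0.1609 × 1.161 × 4.956 = 0.92581
BRX→HVN→MYR→BRX: 0.6058 × 0.2233 × 6.539 = 0.88456
DRK→HVN→MYR→XEL→DRK: 0.6868 × 0.2233 × 1.161 × 4.956 = 0.88243
BRX→HVN→MYR→XEL→BRX: 0.6058 × 0.2233 × 1.161 × 5.535 = 0.86930
Maximum is BRX→MYR→XEL→BRX at 0.9369; no arbitrage — every cycle loses value.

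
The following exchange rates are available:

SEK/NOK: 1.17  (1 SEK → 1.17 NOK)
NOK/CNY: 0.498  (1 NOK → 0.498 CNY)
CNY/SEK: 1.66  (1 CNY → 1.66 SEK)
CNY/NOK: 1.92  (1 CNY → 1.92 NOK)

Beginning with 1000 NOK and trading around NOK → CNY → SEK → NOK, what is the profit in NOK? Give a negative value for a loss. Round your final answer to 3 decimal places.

1000 NOK × 0.498 = 498 CNY
498 CNY × 1.66 = 826.68 SEK
826.68 SEK × 1.17 = 967.2156 NOK
Net change: 967.2156 − 1000 = -32.7844 NOK

-32.784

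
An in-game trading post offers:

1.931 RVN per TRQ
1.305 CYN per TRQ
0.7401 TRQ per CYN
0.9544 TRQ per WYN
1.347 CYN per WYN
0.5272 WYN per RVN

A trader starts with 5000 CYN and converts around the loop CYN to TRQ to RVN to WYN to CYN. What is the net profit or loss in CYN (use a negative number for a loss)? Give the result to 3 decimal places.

5000 CYN × 0.7401 = 3700.5 TRQ
3700.5 TRQ × 1.931 = 7145.6655 RVN
7145.6655 RVN × 0.5272 = 3767.1948516 WYN
3767.1948516 WYN × 1.347 = 5074.4114651052 CYN
Net change: 5074.4114651052 − 5000 = 74.4114651052 CYN

74.411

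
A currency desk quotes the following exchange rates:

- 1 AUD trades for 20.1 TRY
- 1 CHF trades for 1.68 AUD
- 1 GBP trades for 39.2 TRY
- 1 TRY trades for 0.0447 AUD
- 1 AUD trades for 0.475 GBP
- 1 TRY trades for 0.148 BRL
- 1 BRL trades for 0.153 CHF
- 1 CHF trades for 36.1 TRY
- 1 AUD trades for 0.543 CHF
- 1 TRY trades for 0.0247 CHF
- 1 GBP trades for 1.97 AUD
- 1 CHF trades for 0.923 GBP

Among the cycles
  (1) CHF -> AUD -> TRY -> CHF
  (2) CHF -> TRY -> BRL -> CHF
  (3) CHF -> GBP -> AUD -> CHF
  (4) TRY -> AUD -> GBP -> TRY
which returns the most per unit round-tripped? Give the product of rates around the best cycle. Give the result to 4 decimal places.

0.9873

(1) 1.68 × 20.1 × 0.0247 = 0.83407
(2) 36.1 × 0.148 × 0.153 = 0.81745
(3) 0.923 × 1.97 × 0.543 = 0.98734
(4) 0.0447 × 0.475 × 39.2 = 0.83231
Highest is cycle (3) at 0.9873 (≤1, no arbitrage).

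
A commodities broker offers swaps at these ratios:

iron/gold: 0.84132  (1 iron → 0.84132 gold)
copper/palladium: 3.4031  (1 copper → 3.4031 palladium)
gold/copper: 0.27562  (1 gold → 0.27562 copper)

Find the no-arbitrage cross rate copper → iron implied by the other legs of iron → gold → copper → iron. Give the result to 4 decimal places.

Known legs of the cycle: 0.84132 × 0.27562 = 0.2318846184
For no arbitrage the full-cycle product must be 1, so the missing rate is 1 / 0.2318846184 ≈ 4.312490.

4.3125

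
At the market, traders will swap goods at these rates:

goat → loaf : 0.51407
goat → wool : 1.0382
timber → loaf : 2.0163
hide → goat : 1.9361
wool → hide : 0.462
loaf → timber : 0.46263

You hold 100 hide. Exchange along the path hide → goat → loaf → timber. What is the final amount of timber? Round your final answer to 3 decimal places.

100 hide × 1.9361 = 193.61 goat
193.61 goat × 0.51407 = 99.5290927 loaf
99.5290927 loaf × 0.46263 = 46.045144155801 timber

46.045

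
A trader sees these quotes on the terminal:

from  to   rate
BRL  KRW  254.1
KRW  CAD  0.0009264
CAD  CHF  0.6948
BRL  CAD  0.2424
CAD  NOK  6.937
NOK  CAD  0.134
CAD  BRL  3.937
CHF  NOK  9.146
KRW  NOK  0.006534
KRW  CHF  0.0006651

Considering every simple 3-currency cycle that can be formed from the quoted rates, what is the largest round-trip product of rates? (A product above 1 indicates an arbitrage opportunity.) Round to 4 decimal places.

KRW→CAD→BRL→KRW: 0.0009264 × 3.937 × 254.1 = 0.92676
CAD→CHF→NOK→CAD: 0.6948 × 9.146 × 0.134 = 0.85152
Maximum is KRW→CAD→BRL→KRW at 0.9268; no arbitrage — every cycle loses value.

0.9268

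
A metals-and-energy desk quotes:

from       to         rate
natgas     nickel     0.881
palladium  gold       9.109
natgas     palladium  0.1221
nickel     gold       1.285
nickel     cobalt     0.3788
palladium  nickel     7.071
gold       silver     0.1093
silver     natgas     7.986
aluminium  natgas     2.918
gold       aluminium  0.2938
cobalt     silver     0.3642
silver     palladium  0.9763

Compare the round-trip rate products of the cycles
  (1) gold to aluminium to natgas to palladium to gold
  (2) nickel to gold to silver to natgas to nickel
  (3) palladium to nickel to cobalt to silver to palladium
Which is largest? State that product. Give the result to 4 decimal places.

0.9882

(1) 0.2938 × 2.918 × 0.1221 × 9.109 = 0.95351
(2) 1.285 × 0.1093 × 7.986 × 0.881 = 0.98816
(3) 7.071 × 0.3788 × 0.3642 × 0.9763 = 0.95239
Highest is cycle (2) at 0.9882 (≤1, no arbitrage).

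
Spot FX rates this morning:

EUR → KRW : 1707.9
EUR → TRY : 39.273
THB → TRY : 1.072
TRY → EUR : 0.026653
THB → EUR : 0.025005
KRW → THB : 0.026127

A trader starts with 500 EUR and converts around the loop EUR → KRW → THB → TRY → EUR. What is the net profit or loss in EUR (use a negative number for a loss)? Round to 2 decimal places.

500 EUR × 1707.9 = 853950 KRW
853950 KRW × 0.026127 = 22311.15165 THB
22311.15165 THB × 1.072 = 23917.5545688 TRY
23917.5545688 TRY × 0.026653 = 637.4745819222264 EUR
Net change: 637.4745819222264 − 500 = 137.4745819222264 EUR

137.47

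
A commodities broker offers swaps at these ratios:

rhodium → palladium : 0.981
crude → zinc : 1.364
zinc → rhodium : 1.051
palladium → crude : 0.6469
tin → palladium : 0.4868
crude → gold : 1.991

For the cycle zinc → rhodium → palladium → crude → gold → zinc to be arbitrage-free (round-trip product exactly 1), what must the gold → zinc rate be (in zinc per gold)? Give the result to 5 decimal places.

0.75304

Known legs of the cycle: 1.051 × 0.981 × 0.6469 × 1.991 = 1.3279451422149
For no arbitrage the full-cycle product must be 1, so the missing rate is 1 / 1.3279451422149 ≈ 0.7530432.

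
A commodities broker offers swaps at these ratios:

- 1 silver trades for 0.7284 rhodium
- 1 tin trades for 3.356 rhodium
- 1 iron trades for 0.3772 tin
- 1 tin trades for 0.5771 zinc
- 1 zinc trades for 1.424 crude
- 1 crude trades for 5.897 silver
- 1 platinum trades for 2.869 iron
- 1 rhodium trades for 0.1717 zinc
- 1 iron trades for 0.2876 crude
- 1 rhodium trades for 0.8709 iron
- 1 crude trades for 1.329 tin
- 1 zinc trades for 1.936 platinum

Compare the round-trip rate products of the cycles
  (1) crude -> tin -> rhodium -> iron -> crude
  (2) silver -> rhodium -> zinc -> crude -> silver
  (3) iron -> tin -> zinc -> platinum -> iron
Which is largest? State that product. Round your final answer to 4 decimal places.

1.2091

(1) 1.329 × 3.356 × 0.8709 × 0.2876 = 1.11713
(2) 0.7284 × 0.1717 × 1.424 × 5.897 = 1.05022
(3) 0.3772 × 0.5771 × 1.936 × 2.869 = 1.20909
Highest is cycle (3) at 1.2091 (>1, arbitrage).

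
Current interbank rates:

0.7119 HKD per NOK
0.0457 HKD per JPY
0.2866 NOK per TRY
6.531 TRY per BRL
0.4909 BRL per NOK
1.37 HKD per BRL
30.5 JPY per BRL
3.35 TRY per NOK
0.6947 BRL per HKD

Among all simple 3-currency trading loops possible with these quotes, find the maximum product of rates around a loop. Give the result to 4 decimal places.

0.9683

BRL→JPY→HKD→BRL: 30.5 × 0.0457 × 0.6947 = 0.96831
BRL→TRY→NOK→BRL: 6.531 × 0.2866 × 0.4909 = 0.91886
Maximum is BRL→JPY→HKD→BRL at 0.9683; no arbitrage — every cycle loses value.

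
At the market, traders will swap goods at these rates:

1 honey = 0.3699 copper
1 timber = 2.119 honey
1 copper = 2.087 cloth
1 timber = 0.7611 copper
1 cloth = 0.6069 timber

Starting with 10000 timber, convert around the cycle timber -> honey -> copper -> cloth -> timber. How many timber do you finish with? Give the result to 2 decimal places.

9927.84

10000 timber × 2.119 = 21190 honey
21190 honey × 0.3699 = 7838.181 copper
7838.181 copper × 2.087 = 16358.283747 cloth
16358.283747 cloth × 0.6069 = 9927.8424060543 timber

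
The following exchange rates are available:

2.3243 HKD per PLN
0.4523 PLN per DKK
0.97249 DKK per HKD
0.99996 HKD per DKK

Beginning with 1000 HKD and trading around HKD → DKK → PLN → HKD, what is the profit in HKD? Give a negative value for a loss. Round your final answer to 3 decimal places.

22.360

1000 HKD × 0.97249 = 972.49 DKK
972.49 DKK × 0.4523 = 439.857227 PLN
439.857227 PLN × 2.3243 = 1022.3601527161 HKD
Net change: 1022.3601527161 − 1000 = 22.3601527161 HKD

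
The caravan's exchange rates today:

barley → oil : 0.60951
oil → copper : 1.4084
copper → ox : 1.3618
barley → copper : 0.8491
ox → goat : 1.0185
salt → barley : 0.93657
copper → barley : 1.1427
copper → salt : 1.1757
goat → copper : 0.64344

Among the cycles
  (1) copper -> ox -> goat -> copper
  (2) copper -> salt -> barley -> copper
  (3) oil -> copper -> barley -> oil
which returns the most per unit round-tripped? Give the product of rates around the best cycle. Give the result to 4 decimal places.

0.9809

(1) 1.3618 × 1.0185 × 0.64344 = 0.89245
(2) 1.1757 × 0.93657 × 0.8491 = 0.93497
(3) 1.4084 × 1.1427 × 0.60951 = 0.98093
Highest is cycle (3) at 0.9809 (≤1, no arbitrage).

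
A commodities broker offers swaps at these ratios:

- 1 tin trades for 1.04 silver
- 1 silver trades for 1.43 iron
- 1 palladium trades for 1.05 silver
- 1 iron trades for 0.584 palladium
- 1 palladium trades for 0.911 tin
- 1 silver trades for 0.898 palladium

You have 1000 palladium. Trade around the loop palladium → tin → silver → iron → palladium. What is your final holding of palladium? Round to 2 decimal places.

791.23

1000 palladium × 0.911 = 911 tin
911 tin × 1.04 = 947.44 silver
947.44 silver × 1.43 = 1354.8392 iron
1354.8392 iron × 0.584 = 791.2260928 palladium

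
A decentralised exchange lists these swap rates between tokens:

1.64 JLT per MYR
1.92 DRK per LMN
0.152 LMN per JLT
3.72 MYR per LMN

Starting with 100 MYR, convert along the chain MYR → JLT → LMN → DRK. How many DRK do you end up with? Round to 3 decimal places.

100 MYR × 1.64 = 164 JLT
164 JLT × 0.152 = 24.928 LMN
24.928 LMN × 1.92 = 47.86176 DRK

47.862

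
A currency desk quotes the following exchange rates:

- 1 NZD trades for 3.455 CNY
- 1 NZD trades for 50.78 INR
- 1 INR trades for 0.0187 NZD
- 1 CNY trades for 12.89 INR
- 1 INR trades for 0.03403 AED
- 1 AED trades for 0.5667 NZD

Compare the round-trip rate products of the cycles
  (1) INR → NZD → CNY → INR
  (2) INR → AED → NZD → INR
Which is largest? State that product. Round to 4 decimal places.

(1) 0.0187 × 3.455 × 12.89 = 0.83280
(2) 0.03403 × 0.5667 × 50.78 = 0.97928
Highest is cycle (2) at 0.9793 (≤1, no arbitrage).

0.9793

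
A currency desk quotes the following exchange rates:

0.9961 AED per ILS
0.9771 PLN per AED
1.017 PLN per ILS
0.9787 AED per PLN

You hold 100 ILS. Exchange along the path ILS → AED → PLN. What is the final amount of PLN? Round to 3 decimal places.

100 ILS × 0.9961 = 99.61 AED
99.61 AED × 0.9771 = 97.328931 PLN

97.329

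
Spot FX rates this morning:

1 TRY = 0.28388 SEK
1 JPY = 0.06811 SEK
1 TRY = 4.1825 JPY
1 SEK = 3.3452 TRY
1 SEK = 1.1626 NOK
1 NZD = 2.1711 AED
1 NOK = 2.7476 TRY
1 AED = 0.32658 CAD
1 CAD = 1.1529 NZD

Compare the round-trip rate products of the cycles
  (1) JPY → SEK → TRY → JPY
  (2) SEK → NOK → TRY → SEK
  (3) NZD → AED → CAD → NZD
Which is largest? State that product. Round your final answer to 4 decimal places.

0.9529

(1) 0.06811 × 3.3452 × 4.1825 = 0.95295
(2) 1.1626 × 2.7476 × 0.28388 = 0.90681
(3) 2.1711 × 0.32658 × 1.1529 = 0.81745
Highest is cycle (1) at 0.9529 (≤1, no arbitrage).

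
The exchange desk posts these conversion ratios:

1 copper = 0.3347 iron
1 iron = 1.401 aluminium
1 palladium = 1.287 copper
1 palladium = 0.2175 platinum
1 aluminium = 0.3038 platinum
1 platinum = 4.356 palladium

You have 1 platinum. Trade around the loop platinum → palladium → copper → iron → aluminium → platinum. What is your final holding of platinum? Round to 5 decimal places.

1 platinum × 4.356 = 4.356 palladium
4.356 palladium × 1.287 = 5.606172 copper
5.606172 copper × 0.3347 = 1.8763857684 iron
1.8763857684 iron × 1.401 = 2.6288164615284 aluminium
2.6288164615284 aluminium × 0.3038 = 0.79863444101232792 platinum

0.79863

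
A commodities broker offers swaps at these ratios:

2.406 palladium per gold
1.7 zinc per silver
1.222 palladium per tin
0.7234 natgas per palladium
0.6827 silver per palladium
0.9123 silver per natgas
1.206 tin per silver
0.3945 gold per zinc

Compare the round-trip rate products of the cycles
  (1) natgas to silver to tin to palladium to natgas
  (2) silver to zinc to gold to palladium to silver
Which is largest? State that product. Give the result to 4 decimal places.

1.1016

(1) 0.9123 × 1.206 × 1.222 × 0.7234 = 0.97260
(2) 1.7 × 0.3945 × 2.406 × 0.6827 = 1.10159
Highest is cycle (2) at 1.1016 (>1, arbitrage).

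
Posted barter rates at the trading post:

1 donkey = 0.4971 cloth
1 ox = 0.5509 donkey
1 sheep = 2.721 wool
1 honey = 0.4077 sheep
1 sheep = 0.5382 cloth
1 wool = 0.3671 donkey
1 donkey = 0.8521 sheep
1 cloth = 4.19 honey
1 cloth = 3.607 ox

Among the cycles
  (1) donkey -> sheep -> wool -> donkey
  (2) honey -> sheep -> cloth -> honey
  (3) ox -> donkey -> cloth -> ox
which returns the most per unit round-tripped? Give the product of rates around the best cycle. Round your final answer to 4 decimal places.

0.9878

(1) 0.8521 × 2.721 × 0.3671 = 0.85114
(2) 0.4077 × 0.5382 × 4.19 = 0.91939
(3) 0.5509 × 0.4971 × 3.607 = 0.98779
Highest is cycle (3) at 0.9878 (≤1, no arbitrage).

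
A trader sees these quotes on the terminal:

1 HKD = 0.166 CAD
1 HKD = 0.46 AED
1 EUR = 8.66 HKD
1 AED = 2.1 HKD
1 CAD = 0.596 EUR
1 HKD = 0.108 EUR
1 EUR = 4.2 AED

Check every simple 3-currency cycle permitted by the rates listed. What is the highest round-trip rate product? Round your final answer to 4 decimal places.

EUR→AED→HKD→EUR: 4.2 × 2.1 × 0.108 = 0.95256
EUR→HKD→CAD→EUR: 8.66 × 0.166 × 0.596 = 0.85679
Maximum is EUR→AED→HKD→EUR at 0.9526; no arbitrage — every cycle loses value.

0.9526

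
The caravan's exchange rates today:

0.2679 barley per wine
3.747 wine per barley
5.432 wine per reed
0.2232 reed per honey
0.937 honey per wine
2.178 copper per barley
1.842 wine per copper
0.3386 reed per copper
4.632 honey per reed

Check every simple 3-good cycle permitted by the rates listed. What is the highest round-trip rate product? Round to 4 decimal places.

honey→reed→wine→honey: 0.2232 × 5.432 × 0.937 = 1.13604
barley→copper→wine→barley: 2.178 × 1.842 × 0.2679 = 1.07478
Maximum is honey→reed→wine→honey at 1.1360; arbitrage exists.

1.1360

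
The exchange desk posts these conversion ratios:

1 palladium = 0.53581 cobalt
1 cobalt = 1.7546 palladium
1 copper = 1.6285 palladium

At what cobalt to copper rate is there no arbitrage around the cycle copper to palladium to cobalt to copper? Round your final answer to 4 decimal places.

Known legs of the cycle: 1.6285 × 0.53581 = 0.872566585
For no arbitrage the full-cycle product must be 1, so the missing rate is 1 / 0.872566585 ≈ 1.146044.

1.1460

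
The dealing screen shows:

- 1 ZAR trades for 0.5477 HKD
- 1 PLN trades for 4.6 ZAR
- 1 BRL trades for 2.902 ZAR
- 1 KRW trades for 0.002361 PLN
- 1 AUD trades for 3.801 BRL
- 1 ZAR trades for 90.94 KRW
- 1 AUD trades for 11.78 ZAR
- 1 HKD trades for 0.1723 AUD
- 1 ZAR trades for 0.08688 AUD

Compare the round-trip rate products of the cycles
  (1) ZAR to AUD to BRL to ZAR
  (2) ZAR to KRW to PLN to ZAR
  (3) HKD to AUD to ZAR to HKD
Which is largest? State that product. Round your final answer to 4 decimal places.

1.1117

(1) 0.08688 × 3.801 × 2.902 = 0.95833
(2) 90.94 × 0.002361 × 4.6 = 0.98766
(3) 0.1723 × 11.78 × 0.5477 = 1.11166
Highest is cycle (3) at 1.1117 (>1, arbitrage).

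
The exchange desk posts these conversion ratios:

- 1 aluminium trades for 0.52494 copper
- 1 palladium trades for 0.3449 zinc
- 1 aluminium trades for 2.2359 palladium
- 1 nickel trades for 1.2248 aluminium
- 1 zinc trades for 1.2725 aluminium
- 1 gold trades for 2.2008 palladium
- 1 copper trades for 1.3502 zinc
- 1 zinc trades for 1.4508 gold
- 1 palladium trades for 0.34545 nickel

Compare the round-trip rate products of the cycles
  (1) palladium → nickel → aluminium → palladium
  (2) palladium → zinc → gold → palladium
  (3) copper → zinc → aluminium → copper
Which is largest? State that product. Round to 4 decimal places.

(1) 0.34545 × 1.2248 × 2.2359 = 0.94603
(2) 0.3449 × 1.4508 × 2.2008 = 1.10124
(3) 1.3502 × 1.2725 × 0.52494 = 0.90191
Highest is cycle (2) at 1.1012 (>1, arbitrage).

1.1012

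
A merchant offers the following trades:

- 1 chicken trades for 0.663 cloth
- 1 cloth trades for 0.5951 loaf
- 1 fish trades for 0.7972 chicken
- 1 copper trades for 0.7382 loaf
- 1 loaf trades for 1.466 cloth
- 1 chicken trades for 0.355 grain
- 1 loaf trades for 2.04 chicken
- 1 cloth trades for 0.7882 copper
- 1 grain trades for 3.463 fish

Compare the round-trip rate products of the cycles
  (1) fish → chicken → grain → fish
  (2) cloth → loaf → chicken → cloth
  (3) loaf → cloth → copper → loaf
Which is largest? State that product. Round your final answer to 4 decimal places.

(1) 0.7972 × 0.355 × 3.463 = 0.98005
(2) 0.5951 × 2.04 × 0.663 = 0.80488
(3) 1.466 × 0.7882 × 0.7382 = 0.85299
Highest is cycle (1) at 0.9800 (≤1, no arbitrage).

0.9800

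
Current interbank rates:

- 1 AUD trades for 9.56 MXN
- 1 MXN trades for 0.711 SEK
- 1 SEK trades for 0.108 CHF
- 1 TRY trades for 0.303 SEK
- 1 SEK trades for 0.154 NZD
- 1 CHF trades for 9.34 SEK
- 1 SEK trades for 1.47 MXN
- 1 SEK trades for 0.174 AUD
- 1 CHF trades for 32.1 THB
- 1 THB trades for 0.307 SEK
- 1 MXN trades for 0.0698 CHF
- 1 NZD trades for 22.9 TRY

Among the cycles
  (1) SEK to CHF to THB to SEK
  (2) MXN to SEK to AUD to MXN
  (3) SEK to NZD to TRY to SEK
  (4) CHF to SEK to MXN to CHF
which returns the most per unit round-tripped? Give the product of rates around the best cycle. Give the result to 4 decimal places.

1.1827

(1) 0.108 × 32.1 × 0.307 = 1.06431
(2) 0.711 × 0.174 × 9.56 = 1.18271
(3) 0.154 × 22.9 × 0.303 = 1.06856
(4) 9.34 × 1.47 × 0.0698 = 0.95834
Highest is cycle (2) at 1.1827 (>1, arbitrage).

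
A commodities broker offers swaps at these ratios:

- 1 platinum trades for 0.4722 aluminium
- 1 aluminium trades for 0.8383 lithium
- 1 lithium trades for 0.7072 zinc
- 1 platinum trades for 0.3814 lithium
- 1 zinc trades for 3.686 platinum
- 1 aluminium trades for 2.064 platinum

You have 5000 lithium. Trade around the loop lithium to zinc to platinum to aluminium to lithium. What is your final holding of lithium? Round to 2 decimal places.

5000 lithium × 0.7072 = 3536 zinc
3536 zinc × 3.686 = 13033.696 platinum
13033.696 platinum × 0.4722 = 6154.5112512 aluminium
6154.5112512 aluminium × 0.8383 = 5159.32678188096 lithium

5159.33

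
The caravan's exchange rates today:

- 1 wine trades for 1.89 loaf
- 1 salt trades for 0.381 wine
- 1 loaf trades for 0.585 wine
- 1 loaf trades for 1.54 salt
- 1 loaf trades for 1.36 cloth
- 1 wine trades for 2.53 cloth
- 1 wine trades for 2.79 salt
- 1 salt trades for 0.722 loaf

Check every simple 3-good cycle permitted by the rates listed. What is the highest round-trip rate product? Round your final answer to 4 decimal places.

1.1784

salt→loaf→wine→salt: 0.722 × 0.585 × 2.79 = 1.17841
salt→wine→loaf→salt: 0.381 × 1.89 × 1.54 = 1.10894
Maximum is salt→loaf→wine→salt at 1.1784; arbitrage exists.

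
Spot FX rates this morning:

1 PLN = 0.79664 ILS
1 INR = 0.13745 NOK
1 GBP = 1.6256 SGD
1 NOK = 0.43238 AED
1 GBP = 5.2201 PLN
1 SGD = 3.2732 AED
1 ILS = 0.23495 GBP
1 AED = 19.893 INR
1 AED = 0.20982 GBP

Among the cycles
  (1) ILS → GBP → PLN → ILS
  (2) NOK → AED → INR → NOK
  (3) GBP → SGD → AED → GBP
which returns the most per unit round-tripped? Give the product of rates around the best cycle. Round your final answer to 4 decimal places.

(1) 0.23495 × 5.2201 × 0.79664 = 0.97705
(2) 0.43238 × 19.893 × 0.13745 = 1.18225
(3) 1.6256 × 3.2732 × 0.20982 = 1.11643
Highest is cycle (2) at 1.1823 (>1, arbitrage).

1.1823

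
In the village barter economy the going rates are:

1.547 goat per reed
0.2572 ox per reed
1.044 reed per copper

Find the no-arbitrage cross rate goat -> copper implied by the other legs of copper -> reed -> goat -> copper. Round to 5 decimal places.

Known legs of the cycle: 1.044 × 1.547 = 1.615068
For no arbitrage the full-cycle product must be 1, so the missing rate is 1 / 1.615068 ≈ 0.6191690.

0.61917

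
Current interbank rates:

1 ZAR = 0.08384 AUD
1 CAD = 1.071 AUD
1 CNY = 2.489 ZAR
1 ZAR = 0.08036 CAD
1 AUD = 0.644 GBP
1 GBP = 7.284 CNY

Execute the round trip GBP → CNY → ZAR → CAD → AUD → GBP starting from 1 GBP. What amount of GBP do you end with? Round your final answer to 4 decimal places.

1 GBP × 7.284 = 7.284 CNY
7.284 CNY × 2.489 = 18.129876 ZAR
18.129876 ZAR × 0.08036 = 1.45691683536 CAD
1.45691683536 CAD × 1.071 = 1.56035793067056 AUD
1.56035793067056 AUD × 0.644 = 1.00487050735184064 GBP

1.0049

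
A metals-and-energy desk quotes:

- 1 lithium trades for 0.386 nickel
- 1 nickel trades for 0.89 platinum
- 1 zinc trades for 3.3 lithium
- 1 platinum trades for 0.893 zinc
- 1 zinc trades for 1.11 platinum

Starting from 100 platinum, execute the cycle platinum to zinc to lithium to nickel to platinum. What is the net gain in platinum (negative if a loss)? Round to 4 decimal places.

1.2378

100 platinum × 0.893 = 89.3 zinc
89.3 zinc × 3.3 = 294.69 lithium
294.69 lithium × 0.386 = 113.75034 nickel
113.75034 nickel × 0.89 = 101.2378026 platinum
Net change: 101.2378026 − 100 = 1.2378026 platinum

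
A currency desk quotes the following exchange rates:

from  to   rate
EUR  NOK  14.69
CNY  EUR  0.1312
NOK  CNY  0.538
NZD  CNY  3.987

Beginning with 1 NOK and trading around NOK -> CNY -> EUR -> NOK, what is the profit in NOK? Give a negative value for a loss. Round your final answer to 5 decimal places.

1 NOK × 0.538 = 0.538 CNY
0.538 CNY × 0.1312 = 0.0705856 EUR
0.0705856 EUR × 14.69 = 1.036902464 NOK
Net change: 1.036902464 − 1 = 0.036902464 NOK

0.03690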